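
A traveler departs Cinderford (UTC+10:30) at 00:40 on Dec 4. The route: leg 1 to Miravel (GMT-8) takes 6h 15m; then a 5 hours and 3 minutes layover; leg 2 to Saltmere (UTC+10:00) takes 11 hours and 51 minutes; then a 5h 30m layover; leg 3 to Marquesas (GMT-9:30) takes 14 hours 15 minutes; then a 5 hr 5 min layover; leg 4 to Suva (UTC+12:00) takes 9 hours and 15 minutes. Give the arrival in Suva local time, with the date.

Convert departure to UTC: 00:40 − 10:30 = 14:10 UTC on Dec 3.
Add 6 hours and 15 minutes leg 1 → 20:25 UTC.
Add 5 hours and 3 minutes layover in Miravel → 01:28 UTC (Dec 4).
Add 11 hours and 51 minutes leg 2 → 13:19 UTC.
Add 5 hours and 30 minutes layover in Saltmere → 18:49 UTC.
Add 14 hours 15 minutes leg 3 → 09:04 UTC (Dec 5).
Add 5 hours and 5 minutes layover in Marquesas → 14:09 UTC.
Add 9 hours and 15 minutes leg 4 → 23:24 UTC.
Suva is UTC+12:00, so local arrival = 23:24 + 12:00 = 11:24 on Dec 6.

11:24 on Dec 6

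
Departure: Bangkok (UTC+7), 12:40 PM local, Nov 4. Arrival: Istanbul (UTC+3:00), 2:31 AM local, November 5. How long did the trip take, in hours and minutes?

17 hours 51 minutes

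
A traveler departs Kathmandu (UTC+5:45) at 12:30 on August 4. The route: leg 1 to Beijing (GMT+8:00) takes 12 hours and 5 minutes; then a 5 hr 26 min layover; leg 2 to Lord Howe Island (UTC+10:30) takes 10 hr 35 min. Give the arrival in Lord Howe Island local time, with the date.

21:21 on August 5

Convert departure to UTC: 12:30 − 5:45 = 06:45 UTC on Aug 4.
Add 12 hours and 5 minutes leg 1 → 18:50 UTC.
Add 5 hours 26 minutes layover in Beijing → 00:16 UTC (Aug 5).
Add 10 hours 35 minutes leg 2 → 10:51 UTC.
Lord Howe Island is UTC+10:30, so local arrival = 10:51 + 10:30 = 21:21 on Aug 5.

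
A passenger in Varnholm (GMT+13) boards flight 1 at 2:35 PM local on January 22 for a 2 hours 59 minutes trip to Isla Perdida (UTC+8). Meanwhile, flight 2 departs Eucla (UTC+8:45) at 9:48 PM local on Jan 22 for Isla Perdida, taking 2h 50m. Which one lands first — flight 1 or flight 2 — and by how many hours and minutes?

Flight 1 in UTC: 2:35 PM − 13:00 = 1:35 AM on Jan 22.
+2 hours 59 minutes → arrive 4:34 AM UTC on Jan 22.
Flight 2 in UTC: 9:48 PM − 8:45 = 1:03 PM on Jan 22.
+2 hours 50 minutes → arrive 3:53 PM UTC on Jan 22.
Flight 1 lands earlier by 11 hours 19 minutes.

the first, by 11 hours 19 minutes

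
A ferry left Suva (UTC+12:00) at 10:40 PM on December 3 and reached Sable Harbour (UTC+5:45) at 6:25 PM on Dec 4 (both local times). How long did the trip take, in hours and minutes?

Sable Harbour is 6:15 behind Suva.
Clock-face elapsed time (ignoring zones) is 19 hours 45 minutes.
Actual elapsed = 19 hours 45 minutes + 6:15 = 26 hours.

26 hours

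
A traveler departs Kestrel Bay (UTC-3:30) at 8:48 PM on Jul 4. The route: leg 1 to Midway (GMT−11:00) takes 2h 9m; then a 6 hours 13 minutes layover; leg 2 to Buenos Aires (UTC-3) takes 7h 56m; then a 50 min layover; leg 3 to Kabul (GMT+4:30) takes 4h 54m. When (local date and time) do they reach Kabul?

Convert departure to UTC: 8:48 PM + 3:30 = 12:18 AM UTC on Jul 5.
Add 2 hours 9 minutes leg 1 → 2:27 AM UTC.
Add 6 hours 13 minutes layover in Midway → 8:40 AM UTC.
Add 7 hours 56 minutes leg 2 → 4:36 PM UTC.
Add 50 minutes layover in Buenos Aires → 5:26 PM UTC.
Add 4 hours and 54 minutes leg 3 → 10:20 PM UTC.
Kabul is UTC+4:30, so local arrival = 10:20 PM + 4:30 = 2:50 AM on Jul 6.

2:50 AM on Jul 6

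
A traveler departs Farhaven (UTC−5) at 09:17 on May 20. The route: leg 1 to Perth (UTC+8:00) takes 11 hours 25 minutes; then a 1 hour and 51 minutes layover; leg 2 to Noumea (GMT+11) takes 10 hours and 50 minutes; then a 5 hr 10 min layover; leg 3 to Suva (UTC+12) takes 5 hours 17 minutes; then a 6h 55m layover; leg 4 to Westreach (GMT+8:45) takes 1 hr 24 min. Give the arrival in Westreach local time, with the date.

17:54 on May 22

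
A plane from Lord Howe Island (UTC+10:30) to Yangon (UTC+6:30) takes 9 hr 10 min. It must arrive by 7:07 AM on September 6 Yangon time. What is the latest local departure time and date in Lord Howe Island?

Target arrival in UTC: 7:07 AM − 6:30 = 12:37 AM on Sep 6.
Subtract 9 hours and 10 minutes → departure 3:27 PM UTC on Sep 5.
Lord Howe Island is UTC+10:30: 3:27 PM + 10:30 = 1:57 AM on Sep 6.

1:57 AM on September 6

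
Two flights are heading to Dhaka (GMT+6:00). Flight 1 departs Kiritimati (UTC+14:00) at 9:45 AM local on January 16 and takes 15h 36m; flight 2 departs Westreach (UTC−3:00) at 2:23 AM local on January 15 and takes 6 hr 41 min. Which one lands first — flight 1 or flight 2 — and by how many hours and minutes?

Flight 1 in UTC: 9:45 AM − 14:00 = 7:45 PM on Jan 15.
+15 hours 36 minutes → arrive 11:21 AM UTC on Jan 16.
Flight 2 in UTC: 2:23 AM + 3:00 = 5:23 AM on Jan 15.
+6 hours 41 minutes → arrive 12:04 PM UTC on Jan 15.
Flight 2 lands earlier by 23 hours 17 minutes.

the second, by 23 hours 17 minutes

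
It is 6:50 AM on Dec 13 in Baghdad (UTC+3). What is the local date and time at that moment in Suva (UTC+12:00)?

Suva is 9:00 ahead of Baghdad.
Shift by the zone difference: 6:50 AM + 9:00 = 3:50 PM on Dec 13 in Suva.

3:50 PM on December 13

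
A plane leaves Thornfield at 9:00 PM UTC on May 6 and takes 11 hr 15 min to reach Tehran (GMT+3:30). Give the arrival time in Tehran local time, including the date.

11:45 AM on May 7

Departure is given in UTC: 9:00 PM on May 6.
Add 11 hours and 15 minutes → 8:15 AM UTC (May 7).
Tehran is UTC+3:30: 8:15 AM + 3:30 = 11:45 AM on May 7.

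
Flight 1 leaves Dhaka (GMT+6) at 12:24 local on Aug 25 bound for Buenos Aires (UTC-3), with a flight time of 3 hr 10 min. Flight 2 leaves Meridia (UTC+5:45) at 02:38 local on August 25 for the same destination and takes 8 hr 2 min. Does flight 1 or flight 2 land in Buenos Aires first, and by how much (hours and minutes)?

the second, by 4 hours 39 minutes

Flight 1 in UTC: 12:24 − 6:00 = 06:24 on Aug 25.
+3 hours 10 minutes → arrive 09:34 UTC on Aug 25.
Flight 2 in UTC: 02:38 − 5:45 = 20:53 on Aug 24.
+8 hours 2 minutes → arrive 04:55 UTC on Aug 25.
Flight 2 lands earlier by 4 hours 39 minutes.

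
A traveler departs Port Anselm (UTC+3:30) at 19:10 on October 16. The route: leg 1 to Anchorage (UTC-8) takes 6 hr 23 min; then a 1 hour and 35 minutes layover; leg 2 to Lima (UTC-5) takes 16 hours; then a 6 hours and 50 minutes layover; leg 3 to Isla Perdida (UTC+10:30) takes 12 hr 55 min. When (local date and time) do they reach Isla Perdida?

21:53 on October 18

Convert departure to UTC: 19:10 − 3:30 = 15:40 UTC on Oct 16.
Add 6 hours 23 minutes leg 1 → 22:03 UTC.
Add 1 hour and 35 minutes layover in Anchorage → 23:38 UTC.
Add 16 hours leg 2 → 15:38 UTC (Oct 17).
Add 6 hours and 50 minutes layover in Lima → 22:28 UTC.
Add 12 hours 55 minutes leg 3 → 11:23 UTC (Oct 18).
Isla Perdida is UTC+10:30, so local arrival = 11:23 + 10:30 = 21:53 on Oct 18.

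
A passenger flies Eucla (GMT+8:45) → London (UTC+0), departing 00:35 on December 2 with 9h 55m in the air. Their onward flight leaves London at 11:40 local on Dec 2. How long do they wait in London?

Convert departure to UTC: 00:35 − 8:45 = 15:50 UTC on Dec 1.
Add 9 hours 55 minutes flight time → 01:45 UTC (Dec 2).
London is UTC+0, so local arrival is the same: 01:45 on Dec 2.
Layover = 11:40 − 01:45 = 9 hours 55 minutes.

9 hours 55 minutes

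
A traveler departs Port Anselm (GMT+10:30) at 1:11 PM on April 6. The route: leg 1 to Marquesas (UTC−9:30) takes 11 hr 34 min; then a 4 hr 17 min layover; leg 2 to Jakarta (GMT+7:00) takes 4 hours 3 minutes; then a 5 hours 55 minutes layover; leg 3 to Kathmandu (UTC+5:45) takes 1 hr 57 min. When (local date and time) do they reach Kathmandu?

Convert departure to UTC: 1:11 PM − 10:30 = 2:41 AM UTC on Apr 6.
Add 11 hours and 34 minutes leg 1 → 2:15 PM UTC.
Add 4 hours and 17 minutes layover in Marquesas → 6:32 PM UTC.
Add 4 hours and 3 minutes leg 2 → 10:35 PM UTC.
Add 5 hours and 55 minutes layover in Jakarta → 4:30 AM UTC (Apr 7).
Add 1 hour and 57 minutes leg 3 → 6:27 AM UTC.
Kathmandu is UTC+5:45, so local arrival = 6:27 AM + 5:45 = 12:12 PM on Apr 7.

12:12 PM on April 7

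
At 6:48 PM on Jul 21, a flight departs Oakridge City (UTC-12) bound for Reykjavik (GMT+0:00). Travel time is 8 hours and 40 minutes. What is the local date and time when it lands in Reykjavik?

3:28 PM on July 22

Convert departure to UTC: 6:48 PM + 12:00 = 6:48 AM UTC on Jul 22.
Add 8 hours and 40 minutes travel time → 3:28 PM UTC.
Reykjavik is UTC+0, so local arrival is the same: 3:28 PM on Jul 22.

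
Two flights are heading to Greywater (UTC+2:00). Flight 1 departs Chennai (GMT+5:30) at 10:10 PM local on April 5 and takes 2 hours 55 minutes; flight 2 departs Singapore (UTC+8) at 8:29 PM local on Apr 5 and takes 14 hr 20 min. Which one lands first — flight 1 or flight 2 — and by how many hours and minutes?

Flight 1 in UTC: 10:10 PM − 5:30 = 4:40 PM on Apr 5.
+2 hours 55 minutes → arrive 7:35 PM UTC on Apr 5.
Flight 2 in UTC: 8:29 PM − 8:00 = 12:29 PM on Apr 5.
+14 hours 20 minutes → arrive 2:49 AM UTC on Apr 6.
Flight 1 lands earlier by 7 hours 14 minutes.

the first, by 7 hours 14 minutes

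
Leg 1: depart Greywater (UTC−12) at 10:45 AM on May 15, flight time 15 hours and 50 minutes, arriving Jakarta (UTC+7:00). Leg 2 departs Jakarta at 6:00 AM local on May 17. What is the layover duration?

Convert departure to UTC: 10:45 AM + 12:00 = 10:45 PM UTC on May 15.
Add 15 hours 50 minutes flight time → 2:35 PM UTC (May 16).
Jakarta is UTC+7:00, so local arrival = 2:35 PM + 7:00 = 9:35 PM on May 16.
Layover = 6:00 AM − 9:35 PM (+1 day) = 8 hours 25 minutes.

8 hours 25 minutes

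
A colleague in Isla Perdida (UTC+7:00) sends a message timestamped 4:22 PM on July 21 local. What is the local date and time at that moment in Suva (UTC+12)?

9:22 PM on July 21

In UTC: 4:22 PM − 7:00 = 9:22 AM on Jul 21.
Suva is UTC+12:00: 9:22 AM + 12:00 = 9:22 PM on Jul 21.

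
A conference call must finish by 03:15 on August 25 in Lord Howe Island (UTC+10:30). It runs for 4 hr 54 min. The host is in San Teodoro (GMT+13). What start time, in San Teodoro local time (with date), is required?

00:51 on August 25

Target end time in UTC: 03:15 − 10:30 = 16:45 on Aug 24.
Subtract 4 hours 54 minutes → start 11:51 UTC on Aug 24.
San Teodoro is UTC+13:00: 11:51 + 13:00 = 00:51 on Aug 25.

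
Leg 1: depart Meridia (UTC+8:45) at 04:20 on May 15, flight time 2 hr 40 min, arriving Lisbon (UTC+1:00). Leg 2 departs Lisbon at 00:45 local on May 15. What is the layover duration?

Convert departure to UTC: 04:20 − 8:45 = 19:35 UTC on May 14.
Add 2 hours 40 minutes flight time → 22:15 UTC.
Lisbon is UTC+1:00, so local arrival = 22:15 + 1:00 = 23:15 on May 14.
Layover = 00:45 − 23:15 (+1 day) = 1 hour 30 minutes.

1 hour 30 minutes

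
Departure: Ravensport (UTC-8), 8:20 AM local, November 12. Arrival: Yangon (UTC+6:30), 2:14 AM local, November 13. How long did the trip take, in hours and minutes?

3 hours 24 minutes

Departure in UTC: 8:20 AM + 8:00 = 4:20 PM on Nov 12.
Arrival in UTC: 2:14 AM − 6:30 = 7:44 PM on Nov 12.
Elapsed = 7:44 PM − 4:20 PM = 3 hours 24 minutes.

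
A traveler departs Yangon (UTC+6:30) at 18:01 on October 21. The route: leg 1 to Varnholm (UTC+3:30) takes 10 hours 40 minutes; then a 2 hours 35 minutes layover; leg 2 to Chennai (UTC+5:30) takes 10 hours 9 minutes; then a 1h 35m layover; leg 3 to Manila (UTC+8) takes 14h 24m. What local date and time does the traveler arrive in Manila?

10:54 on October 23

Convert departure to UTC: 18:01 − 6:30 = 11:31 UTC on Oct 21.
Add 10 hours 40 minutes leg 1 → 22:11 UTC.
Add 2 hours and 35 minutes layover in Varnholm → 00:46 UTC (Oct 22).
Add 10 hours and 9 minutes leg 2 → 10:55 UTC.
Add 1 hour and 35 minutes layover in Chennai → 12:30 UTC.
Add 14 hours 24 minutes leg 3 → 02:54 UTC (Oct 23).
Manila is UTC+8:00, so local arrival = 02:54 + 8:00 = 10:54 on Oct 23.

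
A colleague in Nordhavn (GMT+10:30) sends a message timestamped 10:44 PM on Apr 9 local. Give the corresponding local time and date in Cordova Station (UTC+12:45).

12:59 AM on April 10

Cordova Station is 2:15 ahead of Nordhavn.
Shift by the zone difference: 10:44 PM + 2:15 = 12:59 AM on Apr 10 in Cordova Station.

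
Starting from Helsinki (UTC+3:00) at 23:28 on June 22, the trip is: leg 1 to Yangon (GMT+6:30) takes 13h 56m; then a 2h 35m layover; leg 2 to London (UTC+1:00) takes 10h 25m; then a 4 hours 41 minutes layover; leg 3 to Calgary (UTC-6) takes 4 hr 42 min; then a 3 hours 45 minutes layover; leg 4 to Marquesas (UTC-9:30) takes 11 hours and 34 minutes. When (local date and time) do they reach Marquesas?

14:36 on June 24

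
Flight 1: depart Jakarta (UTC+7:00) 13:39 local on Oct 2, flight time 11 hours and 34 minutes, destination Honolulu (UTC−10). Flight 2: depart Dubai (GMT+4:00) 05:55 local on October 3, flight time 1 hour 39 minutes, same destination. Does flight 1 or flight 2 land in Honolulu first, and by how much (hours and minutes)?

the first, by 9 hours 21 minutes

Flight 1 in UTC: 13:39 − 7:00 = 06:39 on Oct 2.
+11 hours 34 minutes → arrive 18:13 UTC on Oct 2.
Flight 2 in UTC: 05:55 − 4:00 = 01:55 on Oct 3.
+1 hour 39 minutes → arrive 03:34 UTC on Oct 3.
Flight 1 lands earlier by 9 hours 21 minutes.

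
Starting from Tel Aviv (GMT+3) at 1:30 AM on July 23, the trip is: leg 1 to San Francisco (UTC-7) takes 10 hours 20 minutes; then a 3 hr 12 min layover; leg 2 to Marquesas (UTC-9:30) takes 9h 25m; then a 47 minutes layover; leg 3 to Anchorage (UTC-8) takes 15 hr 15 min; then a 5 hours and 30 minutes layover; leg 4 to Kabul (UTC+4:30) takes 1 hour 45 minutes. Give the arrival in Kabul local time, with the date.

1:14 AM on July 25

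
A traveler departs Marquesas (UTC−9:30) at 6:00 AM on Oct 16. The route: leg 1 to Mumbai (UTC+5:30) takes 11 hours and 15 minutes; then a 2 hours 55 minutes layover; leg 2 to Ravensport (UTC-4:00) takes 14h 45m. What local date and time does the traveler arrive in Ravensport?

4:25 PM on October 17

Convert departure to UTC: 6:00 AM + 9:30 = 3:30 PM UTC on Oct 16.
Add 11 hours and 15 minutes leg 1 → 2:45 AM UTC (Oct 17).
Add 2 hours 55 minutes layover in Mumbai → 5:40 AM UTC.
Add 14 hours and 45 minutes leg 2 → 8:25 PM UTC.
Ravensport is UTC−4:00, so local arrival = 8:25 PM − 4:00 = 4:25 PM on Oct 17.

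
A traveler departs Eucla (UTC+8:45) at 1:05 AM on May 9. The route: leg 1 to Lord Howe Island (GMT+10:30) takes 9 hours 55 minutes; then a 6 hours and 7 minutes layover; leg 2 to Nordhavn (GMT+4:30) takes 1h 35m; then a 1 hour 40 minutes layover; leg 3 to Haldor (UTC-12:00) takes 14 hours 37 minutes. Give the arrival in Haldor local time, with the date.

Convert departure to UTC: 1:05 AM − 8:45 = 4:20 PM UTC on May 8.
Add 9 hours 55 minutes leg 1 → 2:15 AM UTC (May 9).
Add 6 hours and 7 minutes layover in Lord Howe Island → 8:22 AM UTC.
Add 1 hour 35 minutes leg 2 → 9:57 AM UTC.
Add 1 hour and 40 minutes layover in Nordhavn → 11:37 AM UTC.
Add 14 hours 37 minutes leg 3 → 2:14 AM UTC (May 10).
Haldor is UTC−12:00, so local arrival = 2:14 AM − 12:00 = 2:14 PM on May 9.

2:14 PM on May 9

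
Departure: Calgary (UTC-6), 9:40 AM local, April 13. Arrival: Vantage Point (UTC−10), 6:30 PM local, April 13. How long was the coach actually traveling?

12 hours 50 minutes

Departure in UTC: 9:40 AM + 6:00 = 3:40 PM on Apr 13.
Arrival in UTC: 6:30 PM + 10:00 = 4:30 AM on Apr 14.
Elapsed = 4:30 AM − 3:40 PM (+1 day) = 12 hours 50 minutes.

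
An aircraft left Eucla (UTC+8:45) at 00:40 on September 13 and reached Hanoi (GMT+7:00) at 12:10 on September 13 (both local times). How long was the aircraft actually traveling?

13 hours 15 minutes

Departure in UTC: 00:40 − 8:45 = 15:55 on Sep 12.
Arrival in UTC: 12:10 − 7:00 = 05:10 on Sep 13.
Elapsed = 05:10 − 15:55 (+1 day) = 13 hours 15 minutes.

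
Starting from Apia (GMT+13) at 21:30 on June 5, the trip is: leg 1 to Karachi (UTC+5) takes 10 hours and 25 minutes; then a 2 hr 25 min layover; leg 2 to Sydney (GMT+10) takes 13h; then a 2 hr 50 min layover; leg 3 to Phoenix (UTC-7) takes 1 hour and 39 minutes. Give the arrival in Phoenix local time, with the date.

Convert departure to UTC: 21:30 − 13:00 = 08:30 UTC on Jun 5.
Add 10 hours 25 minutes leg 1 → 18:55 UTC.
Add 2 hours 25 minutes layover in Karachi → 21:20 UTC.
Add 13 hours leg 2 → 10:20 UTC (Jun 6).
Add 2 hours 50 minutes layover in Sydney → 13:10 UTC.
Add 1 hour and 39 minutes leg 3 → 14:49 UTC.
Phoenix is UTC−7:00, so local arrival = 14:49 − 7:00 = 07:49 on Jun 6.

07:49 on June 6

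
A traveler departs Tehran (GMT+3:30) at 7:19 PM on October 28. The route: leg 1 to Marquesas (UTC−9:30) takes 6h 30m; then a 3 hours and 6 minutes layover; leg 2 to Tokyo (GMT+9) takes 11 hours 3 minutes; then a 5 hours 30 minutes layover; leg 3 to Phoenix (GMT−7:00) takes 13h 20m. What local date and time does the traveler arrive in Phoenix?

Convert departure to UTC: 7:19 PM − 3:30 = 3:49 PM UTC on Oct 28.
Add 6 hours and 30 minutes leg 1 → 10:19 PM UTC.
Add 3 hours 6 minutes layover in Marquesas → 1:25 AM UTC (Oct 29).
Add 11 hours and 3 minutes leg 2 → 12:28 PM UTC.
Add 5 hours and 30 minutes layover in Tokyo → 5:58 PM UTC.
Add 13 hours 20 minutes leg 3 → 7:18 AM UTC (Oct 30).
Phoenix is UTC−7:00, so local arrival = 7:18 AM − 7:00 = 12:18 AM on Oct 30.

12:18 AM on October 30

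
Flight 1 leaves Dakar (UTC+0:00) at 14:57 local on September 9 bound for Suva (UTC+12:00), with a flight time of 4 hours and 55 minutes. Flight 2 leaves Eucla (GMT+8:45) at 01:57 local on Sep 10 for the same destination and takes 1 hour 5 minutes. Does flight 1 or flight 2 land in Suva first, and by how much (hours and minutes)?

Flight 1 departs at 14:57 UTC (Sep 9).
+4 hours and 55 minutes → arrive 19:52 UTC on Sep 9.
Flight 2 in UTC: 01:57 − 8:45 = 17:12 on Sep 9.
+1 hour and 5 minutes → arrive 18:17 UTC on Sep 9.
Flight 2 lands earlier by 1 hour 35 minutes.

the second, by 1 hour 35 minutes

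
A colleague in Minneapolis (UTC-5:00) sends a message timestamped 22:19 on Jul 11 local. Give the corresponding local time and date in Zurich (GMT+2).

05:19 on Jul 12

In UTC: 22:19 + 5:00 = 03:19 on Jul 12.
Zurich is UTC+2:00: 03:19 + 2:00 = 05:19 on Jul 12.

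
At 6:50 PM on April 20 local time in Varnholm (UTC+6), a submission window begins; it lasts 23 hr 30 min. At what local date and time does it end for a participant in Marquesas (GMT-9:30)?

Convert start to UTC: 6:50 PM − 6:00 = 12:50 PM UTC on Apr 20.
Add 23 hours 30 minutes duration → 12:20 PM UTC (Apr 21).
Marquesas is UTC−9:30, so local end time = 12:20 PM − 9:30 = 2:50 AM on Apr 21.

2:50 AM on Apr 21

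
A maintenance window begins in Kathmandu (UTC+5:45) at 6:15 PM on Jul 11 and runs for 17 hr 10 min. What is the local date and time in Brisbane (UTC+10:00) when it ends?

Convert start to UTC: 6:15 PM − 5:45 = 12:30 PM UTC on Jul 11.
Add 17 hours 10 minutes duration → 5:40 AM UTC (Jul 12).
Brisbane is UTC+10:00, so local end time = 5:40 AM + 10:00 = 3:40 PM on Jul 12.

3:40 PM on Jul 12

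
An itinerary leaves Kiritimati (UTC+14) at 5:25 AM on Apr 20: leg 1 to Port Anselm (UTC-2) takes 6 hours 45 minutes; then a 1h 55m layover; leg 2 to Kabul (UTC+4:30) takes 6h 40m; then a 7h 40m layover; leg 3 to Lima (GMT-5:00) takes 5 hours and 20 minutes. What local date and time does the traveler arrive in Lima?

2:45 PM on April 20

Convert departure to UTC: 5:25 AM − 14:00 = 3:25 PM UTC on Apr 19.
Add 6 hours and 45 minutes leg 1 → 10:10 PM UTC.
Add 1 hour 55 minutes layover in Port Anselm → 12:05 AM UTC (Apr 20).
Add 6 hours 40 minutes leg 2 → 6:45 AM UTC.
Add 7 hours and 40 minutes layover in Kabul → 2:25 PM UTC.
Add 5 hours 20 minutes leg 3 → 7:45 PM UTC.
Lima is UTC−5:00, so local arrival = 7:45 PM − 5:00 = 2:45 PM on Apr 20.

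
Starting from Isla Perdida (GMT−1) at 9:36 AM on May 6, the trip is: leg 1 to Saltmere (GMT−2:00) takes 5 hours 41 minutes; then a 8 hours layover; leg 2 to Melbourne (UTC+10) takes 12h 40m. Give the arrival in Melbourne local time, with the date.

Convert departure to UTC: 9:36 AM + 1:00 = 10:36 AM UTC on May 6.
Add 5 hours 41 minutes leg 1 → 4:17 PM UTC.
Add 8 hours layover in Saltmere → 12:17 AM UTC (May 7).
Add 12 hours 40 minutes leg 2 → 12:57 PM UTC.
Melbourne is UTC+10:00, so local arrival = 12:57 PM + 10:00 = 10:57 PM on May 7.

10:57 PM on May 7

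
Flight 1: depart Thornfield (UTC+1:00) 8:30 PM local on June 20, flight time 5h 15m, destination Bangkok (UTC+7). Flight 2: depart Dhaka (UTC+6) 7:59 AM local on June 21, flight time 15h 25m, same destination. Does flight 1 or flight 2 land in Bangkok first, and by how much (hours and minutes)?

the first, by 16 hours 39 minutes

Flight 1 in UTC: 8:30 PM − 1:00 = 7:30 PM on Jun 20.
+5 hours 15 minutes → arrive 12:45 AM UTC on Jun 21.
Flight 2 in UTC: 7:59 AM − 6:00 = 1:59 AM on Jun 21.
+15 hours and 25 minutes → arrive 5:24 PM UTC on Jun 21.
Flight 1 lands earlier by 16 hours 39 minutes.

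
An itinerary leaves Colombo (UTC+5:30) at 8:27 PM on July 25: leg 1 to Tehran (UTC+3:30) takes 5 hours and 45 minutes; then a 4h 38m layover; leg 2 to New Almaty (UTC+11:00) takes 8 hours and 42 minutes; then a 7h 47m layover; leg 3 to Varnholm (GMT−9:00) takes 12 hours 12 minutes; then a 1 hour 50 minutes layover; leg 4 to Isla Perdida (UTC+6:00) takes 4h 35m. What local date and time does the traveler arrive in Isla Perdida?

6:26 PM on July 27

Convert departure to UTC: 8:27 PM − 5:30 = 2:57 PM UTC on Jul 25.
Add 5 hours 45 minutes leg 1 → 8:42 PM UTC.
Add 4 hours 38 minutes layover in Tehran → 1:20 AM UTC (Jul 26).
Add 8 hours 42 minutes leg 2 → 10:02 AM UTC.
Add 7 hours and 47 minutes layover in New Almaty → 5:49 PM UTC.
Add 12 hours and 12 minutes leg 3 → 6:01 AM UTC (Jul 27).
Add 1 hour and 50 minutes layover in Varnholm → 7:51 AM UTC.
Add 4 hours and 35 minutes leg 4 → 12:26 PM UTC.
Isla Perdida is UTC+6:00, so local arrival = 12:26 PM + 6:00 = 6:26 PM on Jul 27.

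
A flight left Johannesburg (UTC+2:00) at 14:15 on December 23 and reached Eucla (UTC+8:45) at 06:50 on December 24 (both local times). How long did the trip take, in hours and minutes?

9 hours 50 minutes

Eucla is 6:45 ahead of Johannesburg.
Clock-face elapsed time (ignoring zones) is 16 hours 35 minutes.
Actual elapsed = 16 hours 35 minutes − 6:45 = 9 hours 50 minutes.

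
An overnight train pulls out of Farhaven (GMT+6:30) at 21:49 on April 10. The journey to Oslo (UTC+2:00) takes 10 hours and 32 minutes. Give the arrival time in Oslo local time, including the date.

03:51 on April 11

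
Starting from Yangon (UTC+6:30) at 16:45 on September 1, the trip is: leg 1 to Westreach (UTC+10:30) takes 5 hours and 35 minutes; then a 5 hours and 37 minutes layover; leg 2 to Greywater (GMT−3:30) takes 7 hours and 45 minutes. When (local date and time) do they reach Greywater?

01:42 on Sep 2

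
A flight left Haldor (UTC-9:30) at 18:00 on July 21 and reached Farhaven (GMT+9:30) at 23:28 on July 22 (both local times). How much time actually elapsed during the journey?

10 hours 28 minutes

Departure in UTC: 18:00 + 9:30 = 03:30 on Jul 22.
Arrival in UTC: 23:28 − 9:30 = 13:58 on Jul 22.
Elapsed = 13:58 − 03:30 = 10 hours 28 minutes.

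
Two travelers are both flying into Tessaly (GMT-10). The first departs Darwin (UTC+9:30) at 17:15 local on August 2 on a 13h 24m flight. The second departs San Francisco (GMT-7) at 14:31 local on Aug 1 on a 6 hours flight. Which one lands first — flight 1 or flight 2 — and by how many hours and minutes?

Flight 1 in UTC: 17:15 − 9:30 = 07:45 on Aug 2.
+13 hours and 24 minutes → arrive 21:09 UTC on Aug 2.
Flight 2 in UTC: 14:31 + 7:00 = 21:31 on Aug 1.
+6 hours → arrive 03:31 UTC on Aug 2.
Flight 2 lands earlier by 17 hours 38 minutes.

the second, by 17 hours 38 minutes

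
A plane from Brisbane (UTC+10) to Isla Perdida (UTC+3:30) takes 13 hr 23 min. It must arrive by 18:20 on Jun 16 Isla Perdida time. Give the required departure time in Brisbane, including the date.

11:27 on June 16

Target arrival in UTC: 18:20 − 3:30 = 14:50 on Jun 16.
Subtract 13 hours 23 minutes → departure 01:27 UTC on Jun 16.
Brisbane is UTC+10:00: 01:27 + 10:00 = 11:27 on Jun 16.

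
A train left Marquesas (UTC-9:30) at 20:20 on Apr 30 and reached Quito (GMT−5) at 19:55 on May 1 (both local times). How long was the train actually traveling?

Quito is 4:30 ahead of Marquesas.
Clock-face elapsed time (ignoring zones) is 23 hours 35 minutes.
Actual elapsed = 23 hours 35 minutes − 4:30 = 19 hours 5 minutes.

19 hours 5 minutes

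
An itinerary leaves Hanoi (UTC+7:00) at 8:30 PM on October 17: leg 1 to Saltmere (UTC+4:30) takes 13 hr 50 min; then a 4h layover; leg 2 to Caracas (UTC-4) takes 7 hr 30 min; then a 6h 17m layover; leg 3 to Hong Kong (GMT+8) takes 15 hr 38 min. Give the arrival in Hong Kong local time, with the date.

8:45 PM on October 19

Convert departure to UTC: 8:30 PM − 7:00 = 1:30 PM UTC on Oct 17.
Add 13 hours and 50 minutes leg 1 → 3:20 AM UTC (Oct 18).
Add 4 hours layover in Saltmere → 7:20 AM UTC.
Add 7 hours and 30 minutes leg 2 → 2:50 PM UTC.
Add 6 hours and 17 minutes layover in Caracas → 9:07 PM UTC.
Add 15 hours 38 minutes leg 3 → 12:45 PM UTC (Oct 19).
Hong Kong is UTC+8:00, so local arrival = 12:45 PM + 8:00 = 8:45 PM on Oct 19.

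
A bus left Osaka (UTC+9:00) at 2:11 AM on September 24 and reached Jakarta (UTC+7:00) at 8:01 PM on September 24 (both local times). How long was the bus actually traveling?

Departure in UTC: 2:11 AM − 9:00 = 5:11 PM on Sep 23.
Arrival in UTC: 8:01 PM − 7:00 = 1:01 PM on Sep 24.
Elapsed = 1:01 PM − 5:11 PM (+1 day) = 19 hours 50 minutes.

19 hours 50 minutes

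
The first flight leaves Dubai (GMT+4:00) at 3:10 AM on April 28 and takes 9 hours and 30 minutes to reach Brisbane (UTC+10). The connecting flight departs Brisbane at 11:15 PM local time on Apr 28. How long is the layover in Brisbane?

4 hours 35 minutes

Convert departure to UTC: 3:10 AM − 4:00 = 11:10 PM UTC on Apr 27.
Add 9 hours and 30 minutes flight time → 8:40 AM UTC (Apr 28).
Brisbane is UTC+10:00, so local arrival = 8:40 AM + 10:00 = 6:40 PM on Apr 28.
Layover = 11:15 PM − 6:40 PM = 4 hours 35 minutes.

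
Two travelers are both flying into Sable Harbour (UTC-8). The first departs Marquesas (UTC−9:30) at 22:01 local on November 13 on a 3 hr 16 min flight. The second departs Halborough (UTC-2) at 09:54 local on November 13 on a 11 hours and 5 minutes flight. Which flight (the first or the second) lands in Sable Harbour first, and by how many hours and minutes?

the second, by 11 hours 48 minutes

Flight 1 in UTC: 22:01 + 9:30 = 07:31 on Nov 14.
+3 hours and 16 minutes → arrive 10:47 UTC on Nov 14.
Flight 2 in UTC: 09:54 + 2:00 = 11:54 on Nov 13.
+11 hours 5 minutes → arrive 22:59 UTC on Nov 13.
Flight 2 lands earlier by 11 hours 48 minutes.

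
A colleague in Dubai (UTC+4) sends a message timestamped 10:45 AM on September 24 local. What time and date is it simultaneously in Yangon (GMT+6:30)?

1:15 PM on September 24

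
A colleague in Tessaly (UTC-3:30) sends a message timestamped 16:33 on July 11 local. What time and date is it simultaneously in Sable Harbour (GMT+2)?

22:03 on July 11

Sable Harbour is 5:30 ahead of Tessaly.
Shift by the zone difference: 16:33 + 5:30 = 22:03 on Jul 11 in Sable Harbour.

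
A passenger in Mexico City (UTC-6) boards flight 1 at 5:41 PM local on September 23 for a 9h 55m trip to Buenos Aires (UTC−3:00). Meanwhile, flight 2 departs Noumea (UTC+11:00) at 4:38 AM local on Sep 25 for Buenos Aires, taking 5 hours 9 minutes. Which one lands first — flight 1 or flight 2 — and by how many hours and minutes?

Flight 1 in UTC: 5:41 PM + 6:00 = 11:41 PM on Sep 23.
+9 hours and 55 minutes → arrive 9:36 AM UTC on Sep 24.
Flight 2 in UTC: 4:38 AM − 11:00 = 5:38 PM on Sep 24.
+5 hours and 9 minutes → arrive 10:47 PM UTC on Sep 24.
Flight 1 lands earlier by 13 hours 11 minutes.

the first, by 13 hours 11 minutes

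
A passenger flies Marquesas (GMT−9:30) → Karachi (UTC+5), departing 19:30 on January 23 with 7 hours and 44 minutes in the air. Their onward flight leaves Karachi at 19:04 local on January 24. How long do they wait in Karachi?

Convert departure to UTC: 19:30 + 9:30 = 05:00 UTC on Jan 24.
Add 7 hours 44 minutes flight time → 12:44 UTC.
Karachi is UTC+5:00, so local arrival = 12:44 + 5:00 = 17:44 on Jan 24.
Layover = 19:04 − 17:44 = 1 hour 20 minutes.

1 hour 20 minutes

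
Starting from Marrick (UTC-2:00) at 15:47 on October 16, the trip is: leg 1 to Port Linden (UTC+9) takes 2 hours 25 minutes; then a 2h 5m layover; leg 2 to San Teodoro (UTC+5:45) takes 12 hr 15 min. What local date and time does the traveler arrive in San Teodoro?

16:17 on October 17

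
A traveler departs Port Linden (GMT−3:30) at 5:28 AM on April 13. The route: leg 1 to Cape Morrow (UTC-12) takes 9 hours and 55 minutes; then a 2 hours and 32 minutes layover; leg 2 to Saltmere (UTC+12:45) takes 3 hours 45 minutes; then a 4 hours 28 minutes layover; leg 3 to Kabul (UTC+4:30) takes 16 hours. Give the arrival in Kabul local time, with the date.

2:08 AM on Apr 15

Convert departure to UTC: 5:28 AM + 3:30 = 8:58 AM UTC on Apr 13.
Add 9 hours 55 minutes leg 1 → 6:53 PM UTC.
Add 2 hours 32 minutes layover in Cape Morrow → 9:25 PM UTC.
Add 3 hours 45 minutes leg 2 → 1:10 AM UTC (Apr 14).
Add 4 hours 28 minutes layover in Saltmere → 5:38 AM UTC.
Add 16 hours leg 3 → 9:38 PM UTC.
Kabul is UTC+4:30, so local arrival = 9:38 PM + 4:30 = 2:08 AM on Apr 15.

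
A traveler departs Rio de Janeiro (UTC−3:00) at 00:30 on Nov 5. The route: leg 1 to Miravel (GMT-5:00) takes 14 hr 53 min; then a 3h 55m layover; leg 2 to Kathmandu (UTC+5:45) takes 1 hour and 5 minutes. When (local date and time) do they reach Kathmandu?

05:08 on November 6

Convert departure to UTC: 00:30 + 3:00 = 03:30 UTC on Nov 5.
Add 14 hours 53 minutes leg 1 → 18:23 UTC.
Add 3 hours 55 minutes layover in Miravel → 22:18 UTC.
Add 1 hour 5 minutes leg 2 → 23:23 UTC.
Kathmandu is UTC+5:45, so local arrival = 23:23 + 5:45 = 05:08 on Nov 6.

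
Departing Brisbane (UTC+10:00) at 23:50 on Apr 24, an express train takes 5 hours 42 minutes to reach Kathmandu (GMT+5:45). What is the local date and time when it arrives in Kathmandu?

01:17 on Apr 25

Kathmandu is 4:15 behind Brisbane.
After 5 hours 42 minutes it is 05:32 (Apr 25) in Brisbane.
Shift by the zone difference: 05:32 − 4:15 = 01:17 on Apr 25 in Kathmandu.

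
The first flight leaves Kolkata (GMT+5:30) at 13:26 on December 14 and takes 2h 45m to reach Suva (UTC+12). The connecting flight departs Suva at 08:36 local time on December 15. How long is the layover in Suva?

9 hours 55 minutes

Convert departure to UTC: 13:26 − 5:30 = 07:56 UTC on Dec 14.
Add 2 hours 45 minutes flight time → 10:41 UTC.
Suva is UTC+12:00, so local arrival = 10:41 + 12:00 = 22:41 on Dec 14.
Layover = 08:36 − 22:41 (+1 day) = 9 hours 55 minutes.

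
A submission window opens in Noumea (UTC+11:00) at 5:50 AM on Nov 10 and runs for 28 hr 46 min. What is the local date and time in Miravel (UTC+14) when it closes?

1:36 PM on Nov 11

Convert start to UTC: 5:50 AM − 11:00 = 6:50 PM UTC on Nov 9.
Add 28 hours and 46 minutes duration → 11:36 PM UTC (Nov 10).
Miravel is UTC+14:00, so local end time = 11:36 PM + 14:00 = 1:36 PM on Nov 11.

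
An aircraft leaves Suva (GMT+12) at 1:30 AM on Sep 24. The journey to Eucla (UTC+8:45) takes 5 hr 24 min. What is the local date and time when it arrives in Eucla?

3:39 AM on September 24

Convert departure to UTC: 1:30 AM − 12:00 = 1:30 PM UTC on Sep 23.
Add 5 hours and 24 minutes travel time → 6:54 PM UTC.
Eucla is UTC+8:45, so local arrival = 6:54 PM + 8:45 = 3:39 AM on Sep 24.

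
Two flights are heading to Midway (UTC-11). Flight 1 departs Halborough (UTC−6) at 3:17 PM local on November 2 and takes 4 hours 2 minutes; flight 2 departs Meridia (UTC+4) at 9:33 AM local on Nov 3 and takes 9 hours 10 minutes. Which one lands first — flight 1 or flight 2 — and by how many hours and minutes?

the first, by 13 hours 24 minutes

Flight 1 in UTC: 3:17 PM + 6:00 = 9:17 PM on Nov 2.
+4 hours 2 minutes → arrive 1:19 AM UTC on Nov 3.
Flight 2 in UTC: 9:33 AM − 4:00 = 5:33 AM on Nov 3.
+9 hours 10 minutes → arrive 2:43 PM UTC on Nov 3.
Flight 1 lands earlier by 13 hours 24 minutes.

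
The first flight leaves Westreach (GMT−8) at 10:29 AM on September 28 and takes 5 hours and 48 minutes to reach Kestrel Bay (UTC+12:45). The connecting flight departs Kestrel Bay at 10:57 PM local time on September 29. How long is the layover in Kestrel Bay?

9 hours 55 minutes

Convert departure to UTC: 10:29 AM + 8:00 = 6:29 PM UTC on Sep 28.
Add 5 hours 48 minutes flight time → 12:17 AM UTC (Sep 29).
Kestrel Bay is UTC+12:45, so local arrival = 12:17 AM + 12:45 = 1:02 PM on Sep 29.
Layover = 10:57 PM − 1:02 PM = 9 hours 55 minutes.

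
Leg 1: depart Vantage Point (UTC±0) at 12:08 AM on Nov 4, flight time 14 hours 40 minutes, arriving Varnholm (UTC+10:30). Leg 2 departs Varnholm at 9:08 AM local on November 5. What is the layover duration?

7 hours 50 minutes

Vantage Point is at UTC+0, so departure is already 12:08 AM UTC on Nov 4.
Add 14 hours 40 minutes flight time → 2:48 PM UTC.
Varnholm is UTC+10:30, so local arrival = 2:48 PM + 10:30 = 1:18 AM on Nov 5.
Layover = 9:08 AM − 1:18 AM = 7 hours 50 minutes.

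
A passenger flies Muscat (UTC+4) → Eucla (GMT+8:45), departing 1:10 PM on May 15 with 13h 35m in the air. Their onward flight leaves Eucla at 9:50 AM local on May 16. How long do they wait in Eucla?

Convert departure to UTC: 1:10 PM − 4:00 = 9:10 AM UTC on May 15.
Add 13 hours 35 minutes flight time → 10:45 PM UTC.
Eucla is UTC+8:45, so local arrival = 10:45 PM + 8:45 = 7:30 AM on May 16.
Layover = 9:50 AM − 7:30 AM = 2 hours 20 minutes.

2 hours 20 minutes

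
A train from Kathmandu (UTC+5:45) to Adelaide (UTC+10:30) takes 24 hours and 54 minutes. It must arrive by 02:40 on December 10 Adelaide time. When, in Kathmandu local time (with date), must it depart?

Target arrival in UTC: 02:40 − 10:30 = 16:10 on Dec 9.
Subtract 24 hours and 54 minutes → departure 15:16 UTC on Dec 8.
Kathmandu is UTC+5:45: 15:16 + 5:45 = 21:01 on Dec 8.

21:01 on Dec 8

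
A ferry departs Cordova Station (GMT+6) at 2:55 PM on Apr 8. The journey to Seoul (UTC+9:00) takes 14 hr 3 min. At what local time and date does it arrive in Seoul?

Convert departure to UTC: 2:55 PM − 6:00 = 8:55 AM UTC on Apr 8.
Add 14 hours 3 minutes travel time → 10:58 PM UTC.
Seoul is UTC+9:00, so local arrival = 10:58 PM + 9:00 = 7:58 AM on Apr 9.

7:58 AM on April 9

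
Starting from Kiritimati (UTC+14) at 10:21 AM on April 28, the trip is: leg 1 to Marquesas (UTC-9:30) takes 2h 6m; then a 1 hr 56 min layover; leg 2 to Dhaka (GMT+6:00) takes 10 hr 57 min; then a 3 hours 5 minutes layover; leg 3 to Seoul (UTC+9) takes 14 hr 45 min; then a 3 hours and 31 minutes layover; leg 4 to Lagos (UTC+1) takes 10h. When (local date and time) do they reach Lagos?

7:41 PM on Apr 29

Convert departure to UTC: 10:21 AM − 14:00 = 8:21 PM UTC on Apr 27.
Add 2 hours 6 minutes leg 1 → 10:27 PM UTC.
Add 1 hour and 56 minutes layover in Marquesas → 12:23 AM UTC (Apr 28).
Add 10 hours 57 minutes leg 2 → 11:20 AM UTC.
Add 3 hours 5 minutes layover in Dhaka → 2:25 PM UTC.
Add 14 hours 45 minutes leg 3 → 5:10 AM UTC (Apr 29).
Add 3 hours 31 minutes layover in Seoul → 8:41 AM UTC.
Add 10 hours leg 4 → 6:41 PM UTC.
Lagos is UTC+1:00, so local arrival = 6:41 PM + 1:00 = 7:41 PM on Apr 29.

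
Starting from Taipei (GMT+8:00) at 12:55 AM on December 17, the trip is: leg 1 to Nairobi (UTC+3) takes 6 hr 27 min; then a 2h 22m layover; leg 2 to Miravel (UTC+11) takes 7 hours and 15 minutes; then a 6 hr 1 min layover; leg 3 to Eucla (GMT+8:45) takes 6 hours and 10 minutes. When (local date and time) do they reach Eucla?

Convert departure to UTC: 12:55 AM − 8:00 = 4:55 PM UTC on Dec 16.
Add 6 hours 27 minutes leg 1 → 11:22 PM UTC.
Add 2 hours 22 minutes layover in Nairobi → 1:44 AM UTC (Dec 17).
Add 7 hours 15 minutes leg 2 → 8:59 AM UTC.
Add 6 hours 1 minute layover in Miravel → 3:00 PM UTC.
Add 6 hours and 10 minutes leg 3 → 9:10 PM UTC.
Eucla is UTC+8:45, so local arrival = 9:10 PM + 8:45 = 5:55 AM on Dec 18.

5:55 AM on Dec 18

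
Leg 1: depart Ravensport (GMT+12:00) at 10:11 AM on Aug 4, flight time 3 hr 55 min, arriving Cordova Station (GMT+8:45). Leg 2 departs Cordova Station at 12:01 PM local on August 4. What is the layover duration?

1 hour 10 minutes

Convert departure to UTC: 10:11 AM − 12:00 = 10:11 PM UTC on Aug 3.
Add 3 hours 55 minutes flight time → 2:06 AM UTC (Aug 4).
Cordova Station is UTC+8:45, so local arrival = 2:06 AM + 8:45 = 10:51 AM on Aug 4.
Layover = 12:01 PM − 10:51 AM = 1 hour 10 minutes.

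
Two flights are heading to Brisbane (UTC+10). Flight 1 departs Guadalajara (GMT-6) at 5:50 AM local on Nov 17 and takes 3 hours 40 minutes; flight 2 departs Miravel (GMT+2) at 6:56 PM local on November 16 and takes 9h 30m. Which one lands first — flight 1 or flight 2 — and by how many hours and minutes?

the second, by 13 hours 4 minutes

Flight 1 in UTC: 5:50 AM + 6:00 = 11:50 AM on Nov 17.
+3 hours and 40 minutes → arrive 3:30 PM UTC on Nov 17.
Flight 2 in UTC: 6:56 PM − 2:00 = 4:56 PM on Nov 16.
+9 hours and 30 minutes → arrive 2:26 AM UTC on Nov 17.
Flight 2 lands earlier by 13 hours 4 minutes.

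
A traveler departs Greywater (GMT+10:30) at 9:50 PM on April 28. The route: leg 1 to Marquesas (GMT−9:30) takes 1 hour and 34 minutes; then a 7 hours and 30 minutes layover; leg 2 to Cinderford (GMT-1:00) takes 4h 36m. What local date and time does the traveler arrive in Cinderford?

12:00 AM on April 29

Convert departure to UTC: 9:50 PM − 10:30 = 11:20 AM UTC on Apr 28.
Add 1 hour 34 minutes leg 1 → 12:54 PM UTC.
Add 7 hours and 30 minutes layover in Marquesas → 8:24 PM UTC.
Add 4 hours and 36 minutes leg 2 → 1:00 AM UTC (Apr 29).
Cinderford is UTC−1:00, so local arrival = 1:00 AM − 1:00 = 12:00 AM on Apr 29.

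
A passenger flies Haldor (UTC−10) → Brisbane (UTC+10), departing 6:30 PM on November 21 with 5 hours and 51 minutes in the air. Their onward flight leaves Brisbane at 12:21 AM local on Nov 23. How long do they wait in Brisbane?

Convert departure to UTC: 6:30 PM + 10:00 = 4:30 AM UTC on Nov 22.
Add 5 hours 51 minutes flight time → 10:21 AM UTC.
Brisbane is UTC+10:00, so local arrival = 10:21 AM + 10:00 = 8:21 PM on Nov 22.
Layover = 12:21 AM − 8:21 PM (+1 day) = 4 hours.

4 hours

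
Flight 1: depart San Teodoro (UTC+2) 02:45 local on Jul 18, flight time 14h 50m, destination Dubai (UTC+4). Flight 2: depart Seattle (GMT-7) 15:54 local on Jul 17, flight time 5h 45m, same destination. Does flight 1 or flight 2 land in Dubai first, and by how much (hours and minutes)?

the second, by 10 hours 56 minutes

Flight 1 in UTC: 02:45 − 2:00 = 00:45 on Jul 18.
+14 hours 50 minutes → arrive 15:35 UTC on Jul 18.
Flight 2 in UTC: 15:54 + 7:00 = 22:54 on Jul 17.
+5 hours 45 minutes → arrive 04:39 UTC on Jul 18.
Flight 2 lands earlier by 10 hours 56 minutes.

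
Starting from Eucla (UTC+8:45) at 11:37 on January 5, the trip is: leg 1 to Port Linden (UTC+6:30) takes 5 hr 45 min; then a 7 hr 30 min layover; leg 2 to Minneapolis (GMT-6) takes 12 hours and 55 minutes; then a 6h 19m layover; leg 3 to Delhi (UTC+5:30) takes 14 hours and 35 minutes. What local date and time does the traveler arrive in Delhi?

07:26 on Jan 7

Convert departure to UTC: 11:37 − 8:45 = 02:52 UTC on Jan 5.
Add 5 hours 45 minutes leg 1 → 08:37 UTC.
Add 7 hours and 30 minutes layover in Port Linden → 16:07 UTC.
Add 12 hours and 55 minutes leg 2 → 05:02 UTC (Jan 6).
Add 6 hours 19 minutes layover in Minneapolis → 11:21 UTC.
Add 14 hours 35 minutes leg 3 → 01:56 UTC (Jan 7).
Delhi is UTC+5:30, so local arrival = 01:56 + 5:30 = 07:26 on Jan 7.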